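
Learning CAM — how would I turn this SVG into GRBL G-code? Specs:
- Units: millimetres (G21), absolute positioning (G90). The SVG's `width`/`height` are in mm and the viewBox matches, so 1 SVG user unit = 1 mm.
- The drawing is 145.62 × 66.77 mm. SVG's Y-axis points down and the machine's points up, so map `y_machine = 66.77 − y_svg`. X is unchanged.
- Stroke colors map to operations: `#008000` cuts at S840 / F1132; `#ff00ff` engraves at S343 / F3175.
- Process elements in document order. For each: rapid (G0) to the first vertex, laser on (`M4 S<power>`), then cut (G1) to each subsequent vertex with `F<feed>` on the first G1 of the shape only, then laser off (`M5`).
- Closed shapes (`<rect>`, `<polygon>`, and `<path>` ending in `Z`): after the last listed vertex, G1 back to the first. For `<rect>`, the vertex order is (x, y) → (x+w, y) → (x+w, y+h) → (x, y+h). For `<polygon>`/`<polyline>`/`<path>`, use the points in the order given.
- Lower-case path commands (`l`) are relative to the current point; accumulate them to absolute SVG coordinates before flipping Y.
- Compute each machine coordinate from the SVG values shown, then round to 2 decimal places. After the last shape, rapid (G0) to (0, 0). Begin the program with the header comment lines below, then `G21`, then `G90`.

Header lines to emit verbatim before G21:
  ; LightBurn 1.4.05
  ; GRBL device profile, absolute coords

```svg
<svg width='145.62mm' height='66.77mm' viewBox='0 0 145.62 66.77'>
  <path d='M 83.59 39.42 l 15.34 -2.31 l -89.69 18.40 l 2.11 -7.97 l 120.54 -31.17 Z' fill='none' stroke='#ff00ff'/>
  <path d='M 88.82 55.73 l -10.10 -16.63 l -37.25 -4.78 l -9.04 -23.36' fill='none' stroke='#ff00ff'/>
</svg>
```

; LightBurn 1.4.05
; GRBL device profile, absolute coords
G21
G90
G0 X83.59 Y27.35
M4 S343
G1 X98.93 Y29.66 F3175
G1 X9.24 Y11.26
G1 X11.35 Y19.23
G1 X131.89 Y50.40
G1 X83.59 Y27.35
M5
G0 X88.82 Y11.04
M4 S343
G1 X78.72 Y27.67 F3175
G1 X41.47 Y32.45
G1 X32.43 Y55.81
M5
G0 X0.00 Y0.00

Since the viewBox matches the mm dimensions, user units are millimetres directly. The only transform is the Y-flip y_m = 66.77 − y_svg.

Shape 1 is a closed polygon drawn with `<path>`. Its stroke #ff00ff means engrave at S343, F3175. After flipping Y the toolpath is (83.59,27.35) → (98.93,29.66) → (9.24,11.26) → (11.35,19.23) → (131.89,50.40) → (83.59,27.35), returning to the start.

Shape 2 is a open polyline drawn with `<path>`. Its stroke #ff00ff means engrave at S343, F3175. After flipping Y the toolpath is (88.82,11.04) → (78.72,27.67) → (41.47,32.45) → (32.43,55.81).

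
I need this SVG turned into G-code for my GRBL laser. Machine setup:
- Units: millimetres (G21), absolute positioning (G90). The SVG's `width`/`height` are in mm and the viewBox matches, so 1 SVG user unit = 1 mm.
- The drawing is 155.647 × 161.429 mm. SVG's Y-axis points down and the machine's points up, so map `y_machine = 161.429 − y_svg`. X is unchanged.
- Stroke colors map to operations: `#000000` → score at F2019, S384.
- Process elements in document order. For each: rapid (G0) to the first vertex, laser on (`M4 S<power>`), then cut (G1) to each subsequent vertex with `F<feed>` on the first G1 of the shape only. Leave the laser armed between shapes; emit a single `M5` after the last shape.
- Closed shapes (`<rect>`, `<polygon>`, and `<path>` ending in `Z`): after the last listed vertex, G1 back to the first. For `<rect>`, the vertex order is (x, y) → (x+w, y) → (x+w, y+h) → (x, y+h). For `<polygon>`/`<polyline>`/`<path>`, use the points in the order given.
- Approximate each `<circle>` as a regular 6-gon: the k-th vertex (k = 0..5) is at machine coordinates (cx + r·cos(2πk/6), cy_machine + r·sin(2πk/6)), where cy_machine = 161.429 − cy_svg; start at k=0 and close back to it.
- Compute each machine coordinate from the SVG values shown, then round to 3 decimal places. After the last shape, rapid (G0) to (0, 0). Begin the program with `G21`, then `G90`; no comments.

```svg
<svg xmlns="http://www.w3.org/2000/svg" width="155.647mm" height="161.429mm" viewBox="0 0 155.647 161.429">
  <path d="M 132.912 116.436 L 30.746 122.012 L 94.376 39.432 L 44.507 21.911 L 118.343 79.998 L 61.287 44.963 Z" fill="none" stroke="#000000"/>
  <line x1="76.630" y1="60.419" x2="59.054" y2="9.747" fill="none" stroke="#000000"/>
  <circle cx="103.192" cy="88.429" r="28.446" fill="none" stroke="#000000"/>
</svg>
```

viewBox `0 0 155.647 161.429` with mm width/height → 1 unit = 1 mm. Flip: y_m = 161.429 − y_svg.

**Shape 1** — `<path>` closed polygon, stroke `#000000` → score (S384, F2019). Machine vertices: (132.912,44.993) → (30.746,39.417) → (94.376,121.997) → (44.507,139.518) → (118.343,81.431) → (61.287,116.466) → (132.912,44.993). Closed: final G1 returns to the first vertex.

**Shape 2** — `<line>` line segment, stroke `#000000` → score (S384, F2019). Machine vertices: (76.630,101.010) → (59.054,151.682). Open path.

**Shape 3** — `<circle>` circle, stroke `#000000` → score (S384, F2019). Machine vertices: (131.638,73.000) → (117.415,97.635) → (88.969,97.635) → (74.746,73.000) → (88.969,48.365) → (117.415,48.365) → (131.638,73.000). Closed: final G1 returns to the first vertex.

G21
G90
G0 X132.912 Y44.993
M4 S384
G1 X30.746 Y39.417 F2019
G1 X94.376 Y121.997
G1 X44.507 Y139.518
G1 X118.343 Y81.431
G1 X61.287 Y116.466
G1 X132.912 Y44.993
G0 X76.630 Y101.010
M4 S384
G1 X59.054 Y151.682 F2019
G0 X131.638 Y73.000
M4 S384
G1 X117.415 Y97.635 F2019
G1 X88.969 Y97.635
G1 X74.746 Y73.000
G1 X88.969 Y48.365
G1 X117.415 Y48.365
G1 X131.638 Y73.000
M5
G0 X0.000 Y0.000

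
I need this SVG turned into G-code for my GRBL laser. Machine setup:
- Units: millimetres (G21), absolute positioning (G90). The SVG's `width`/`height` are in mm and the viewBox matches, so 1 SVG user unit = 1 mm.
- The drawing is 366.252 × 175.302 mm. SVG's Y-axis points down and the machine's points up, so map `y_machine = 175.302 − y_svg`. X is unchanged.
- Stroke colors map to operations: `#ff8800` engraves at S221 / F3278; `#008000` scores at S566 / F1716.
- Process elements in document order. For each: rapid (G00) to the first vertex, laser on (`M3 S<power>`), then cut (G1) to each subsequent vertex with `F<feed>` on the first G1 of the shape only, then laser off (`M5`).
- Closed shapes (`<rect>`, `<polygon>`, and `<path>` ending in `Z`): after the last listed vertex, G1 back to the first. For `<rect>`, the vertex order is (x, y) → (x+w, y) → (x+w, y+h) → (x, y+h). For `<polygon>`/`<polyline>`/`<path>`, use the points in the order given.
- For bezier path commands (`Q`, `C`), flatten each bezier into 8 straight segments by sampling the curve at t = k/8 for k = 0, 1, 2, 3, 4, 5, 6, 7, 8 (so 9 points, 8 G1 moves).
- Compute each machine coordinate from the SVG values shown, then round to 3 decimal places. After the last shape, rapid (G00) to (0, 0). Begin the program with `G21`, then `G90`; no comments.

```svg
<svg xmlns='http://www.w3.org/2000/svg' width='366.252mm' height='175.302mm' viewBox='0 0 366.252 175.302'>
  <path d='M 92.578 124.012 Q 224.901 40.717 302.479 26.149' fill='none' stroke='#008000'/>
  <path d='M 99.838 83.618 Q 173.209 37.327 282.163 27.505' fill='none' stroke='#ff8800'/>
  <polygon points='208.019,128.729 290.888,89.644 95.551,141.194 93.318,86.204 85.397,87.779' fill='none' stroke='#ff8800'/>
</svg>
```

G21
G90
G00 X92.578 Y51.290
M3 S566
G1 X124.803 Y71.040 F1716
G1 X155.318 Y88.642
G1 X184.122 Y104.097
G1 X211.215 Y117.403
G1 X236.597 Y128.562
G1 X260.268 Y137.574
G1 X282.229 Y144.437
G1 X302.479 Y149.153
M5
G00 X99.838 Y91.684
M3 S221
G1 X118.737 Y102.687 F3278
G1 X138.747 Y112.550
G1 X159.870 Y121.274
G1 X182.105 Y128.858
G1 X205.451 Y135.302
G1 X229.910 Y140.607
G1 X255.480 Y144.772
G1 X282.163 Y147.797
M5
G00 X208.019 Y46.573
M3 S221
G1 X290.888 Y85.658 F3278
G1 X95.551 Y34.108
G1 X93.318 Y89.098
G1 X85.397 Y87.523
G1 X208.019 Y46.573
M5
G00 X0.000 Y0.000

1 u = 1 mm; y_m = 175.302 − y.

[1] `<path>` quadratic bezier, #008000→score S566 F1716: (92.578,51.290) → (124.803,71.040) → (155.318,88.642) → (184.122,104.097) → (211.215,117.403) → (236.597,128.562) → (260.268,137.574) → (282.229,144.437) → (302.479,149.153)

[2] `<path>` quadratic bezier, #ff8800→engrave S221 F3278: (99.838,91.684) → (118.737,102.687) → (138.747,112.550) → (159.870,121.274) → (182.105,128.858) → (205.451,135.302) → (229.910,140.607) → (255.480,144.772) → (282.163,147.797)

[3] `<polygon>` closed polygon, #ff8800→engrave S221 F3278: (208.019,46.573) → (290.888,85.658) → (95.551,34.108) → (93.318,89.098) → (85.397,87.523) → (208.019,46.573) (closed)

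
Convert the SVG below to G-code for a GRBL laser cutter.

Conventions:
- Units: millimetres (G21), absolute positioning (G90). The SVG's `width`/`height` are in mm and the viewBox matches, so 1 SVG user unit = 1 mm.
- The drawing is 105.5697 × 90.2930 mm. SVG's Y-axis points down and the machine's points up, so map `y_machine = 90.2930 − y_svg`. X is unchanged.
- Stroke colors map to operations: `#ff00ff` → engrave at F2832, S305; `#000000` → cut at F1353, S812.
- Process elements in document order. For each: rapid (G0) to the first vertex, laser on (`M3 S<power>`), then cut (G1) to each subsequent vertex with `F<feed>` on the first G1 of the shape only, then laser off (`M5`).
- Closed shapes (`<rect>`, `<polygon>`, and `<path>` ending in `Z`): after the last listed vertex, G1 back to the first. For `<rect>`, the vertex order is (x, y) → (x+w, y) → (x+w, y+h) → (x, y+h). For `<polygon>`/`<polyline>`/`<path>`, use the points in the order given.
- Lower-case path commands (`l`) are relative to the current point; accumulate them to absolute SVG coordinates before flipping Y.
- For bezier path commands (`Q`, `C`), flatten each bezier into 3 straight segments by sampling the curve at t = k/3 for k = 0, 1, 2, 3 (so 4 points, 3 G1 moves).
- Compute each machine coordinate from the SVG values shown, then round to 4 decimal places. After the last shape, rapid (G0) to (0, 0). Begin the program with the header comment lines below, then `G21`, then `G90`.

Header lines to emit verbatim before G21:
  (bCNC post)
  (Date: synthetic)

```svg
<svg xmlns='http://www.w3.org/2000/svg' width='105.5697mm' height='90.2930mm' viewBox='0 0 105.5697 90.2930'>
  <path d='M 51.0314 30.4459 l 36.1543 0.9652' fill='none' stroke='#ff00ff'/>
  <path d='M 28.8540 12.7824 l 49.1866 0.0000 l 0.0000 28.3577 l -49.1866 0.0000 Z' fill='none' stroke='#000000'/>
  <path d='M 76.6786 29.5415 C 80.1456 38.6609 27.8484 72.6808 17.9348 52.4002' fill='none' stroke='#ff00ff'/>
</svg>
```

(bCNC post)
(Date: synthetic)
G21
G90
G0 X51.0314 Y59.8471
M3 S305
G1 X87.1857 Y58.8819 F2832
M5
G0 X28.8540 Y77.5106
M3 S812
G1 X78.0406 Y77.5106 F1353
G1 X78.0406 Y49.1529
G1 X28.8540 Y49.1529
G1 X28.8540 Y77.5106
M5
G0 X76.6786 Y60.7515
M3 S305
G1 X65.1926 Y46.2653 F2832
G1 X38.3412 Y32.7790
G1 X17.9348 Y37.8928
M5
G0 X0.0000 Y0.0000

viewBox `0 0 105.5697 90.2930` with mm width/height → 1 unit = 1 mm. Flip: y_m = 90.2930 − y_svg.

**Shape 1** — `<path>` line segment, stroke `#ff00ff` → engrave (S305, F2832). Machine vertices: (51.0314,59.8471) → (87.1857,58.8819). Open path.

**Shape 2** — `<path>` rectangle, stroke `#000000` → cut (S812, F1353). Machine vertices: (28.8540,77.5106) → (78.0406,77.5106) → (78.0406,49.1529) → (28.8540,49.1529) → (28.8540,77.5106). Closed: final G1 returns to the first vertex.

**Shape 3** — `<path>` cubic bezier, stroke `#ff00ff` → engrave (S305, F2832). Control points (SVG): P0=(76.6786,29.5415), P1=(80.1456,38.6609), P2=(27.8484,72.6808), P3=(17.9348,52.4002); sampled at t=k/3. Machine vertices: (76.6786,60.7515) → (65.1926,46.2653) → (38.3412,32.7790) → (17.9348,37.8928). Open path.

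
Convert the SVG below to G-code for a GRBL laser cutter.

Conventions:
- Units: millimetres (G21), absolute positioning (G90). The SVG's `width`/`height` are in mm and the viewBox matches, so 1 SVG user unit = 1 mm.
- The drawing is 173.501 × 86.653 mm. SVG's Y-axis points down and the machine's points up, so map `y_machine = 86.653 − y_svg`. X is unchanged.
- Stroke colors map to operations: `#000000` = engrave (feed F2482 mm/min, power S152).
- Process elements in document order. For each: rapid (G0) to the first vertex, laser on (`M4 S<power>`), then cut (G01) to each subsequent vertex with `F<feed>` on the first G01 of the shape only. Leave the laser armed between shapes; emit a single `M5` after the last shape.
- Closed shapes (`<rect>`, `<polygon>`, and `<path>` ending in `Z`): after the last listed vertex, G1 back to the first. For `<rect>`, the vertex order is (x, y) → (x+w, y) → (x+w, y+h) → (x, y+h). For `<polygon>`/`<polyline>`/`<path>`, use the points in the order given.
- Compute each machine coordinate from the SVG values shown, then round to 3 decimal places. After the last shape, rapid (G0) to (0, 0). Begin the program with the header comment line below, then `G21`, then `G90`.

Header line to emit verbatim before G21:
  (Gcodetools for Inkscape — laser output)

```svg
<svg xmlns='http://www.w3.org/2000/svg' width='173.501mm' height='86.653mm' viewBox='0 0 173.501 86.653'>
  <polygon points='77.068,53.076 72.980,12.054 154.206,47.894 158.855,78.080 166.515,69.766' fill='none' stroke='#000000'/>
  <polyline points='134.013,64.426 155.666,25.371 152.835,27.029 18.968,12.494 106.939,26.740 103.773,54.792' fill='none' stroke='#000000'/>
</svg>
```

Since the viewBox matches the mm dimensions, user units are millimetres directly. The only transform is the Y-flip y_m = 86.653 − y_svg.

Shape 1 is a closed polygon drawn with `<polygon>`. Its stroke #000000 means engrave at S152, F2482. After flipping Y the toolpath is (77.068,33.577) → (72.980,74.599) → (154.206,38.759) → (158.855,8.573) → (166.515,16.887) → (77.068,33.577), returning to the start.

Shape 2 is a open polyline drawn with `<polyline>`. Its stroke #000000 means engrave at S152, F2482. After flipping Y the toolpath is (134.013,22.227) → (155.666,61.282) → (152.835,59.624) → (18.968,74.159) → (106.939,59.913) → (103.773,31.861).

(Gcodetools for Inkscape — laser output)
G21
G90
G0 X77.068 Y33.577
M4 S152
G01 X72.980 Y74.599 F2482
G01 X154.206 Y38.759
G01 X158.855 Y8.573
G01 X166.515 Y16.887
G01 X77.068 Y33.577
G0 X134.013 Y22.227
M4 S152
G01 X155.666 Y61.282 F2482
G01 X152.835 Y59.624
G01 X18.968 Y74.159
G01 X106.939 Y59.913
G01 X103.773 Y31.861
M5
G0 X0.000 Y0.000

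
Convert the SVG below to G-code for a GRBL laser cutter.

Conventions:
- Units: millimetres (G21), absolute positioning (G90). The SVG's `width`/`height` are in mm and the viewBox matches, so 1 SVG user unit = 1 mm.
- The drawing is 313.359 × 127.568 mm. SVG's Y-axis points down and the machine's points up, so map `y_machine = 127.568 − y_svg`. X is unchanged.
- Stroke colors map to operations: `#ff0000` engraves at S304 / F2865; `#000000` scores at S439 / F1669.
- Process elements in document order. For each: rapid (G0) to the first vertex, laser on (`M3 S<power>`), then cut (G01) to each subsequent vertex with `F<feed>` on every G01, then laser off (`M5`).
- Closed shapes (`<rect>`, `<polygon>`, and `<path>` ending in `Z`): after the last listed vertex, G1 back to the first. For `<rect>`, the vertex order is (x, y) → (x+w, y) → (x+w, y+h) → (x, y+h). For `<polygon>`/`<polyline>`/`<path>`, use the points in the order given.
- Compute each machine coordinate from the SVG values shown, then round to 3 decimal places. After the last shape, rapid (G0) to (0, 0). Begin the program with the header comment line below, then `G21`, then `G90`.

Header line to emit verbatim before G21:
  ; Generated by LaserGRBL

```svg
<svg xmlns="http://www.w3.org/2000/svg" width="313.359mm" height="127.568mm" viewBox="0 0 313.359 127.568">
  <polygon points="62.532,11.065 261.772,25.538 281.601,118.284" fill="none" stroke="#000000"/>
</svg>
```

Since the viewBox matches the mm dimensions, user units are millimetres directly. The only transform is the Y-flip y_m = 127.568 − y_svg.

Shape 1 is a closed polygon drawn with `<polygon>`. Its stroke #000000 means score at S439, F1669. After flipping Y the toolpath is (62.532,116.503) → (261.772,102.030) → (281.601,9.284) → (62.532,116.503), returning to the start.

; Generated by LaserGRBL
G21
G90
G0 X62.532 Y116.503
M3 S439
G01 X261.772 Y102.030 F1669
G01 X281.601 Y9.284 F1669
G01 X62.532 Y116.503 F1669
M5
G0 X0.000 Y0.000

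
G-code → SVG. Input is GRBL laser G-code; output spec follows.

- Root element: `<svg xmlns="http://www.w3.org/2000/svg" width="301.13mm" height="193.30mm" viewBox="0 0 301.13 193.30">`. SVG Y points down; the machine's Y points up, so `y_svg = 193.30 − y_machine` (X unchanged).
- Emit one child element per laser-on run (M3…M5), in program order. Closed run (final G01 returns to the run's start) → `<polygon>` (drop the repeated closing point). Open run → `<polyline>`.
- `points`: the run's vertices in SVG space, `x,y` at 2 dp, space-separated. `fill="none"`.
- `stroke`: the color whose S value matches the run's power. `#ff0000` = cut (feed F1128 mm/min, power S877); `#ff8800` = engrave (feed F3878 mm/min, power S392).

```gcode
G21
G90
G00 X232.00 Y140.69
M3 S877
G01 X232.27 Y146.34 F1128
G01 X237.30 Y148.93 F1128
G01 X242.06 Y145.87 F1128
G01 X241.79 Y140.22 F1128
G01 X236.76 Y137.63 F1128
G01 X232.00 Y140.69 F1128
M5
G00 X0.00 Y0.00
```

Each laser-on run becomes one SVG element. Flip Y back into SVG space with y_svg = 193.30 − y_machine. Every run uses S877, so all elements get stroke `#ff0000` (cut).

Run 1: The run returns to its start, so emit a `<polygon>` with points (Y-flipped): 232.00,52.61 232.27,46.96 237.30,44.37 242.06,47.43 241.79,53.08 236.76,55.67.

<svg xmlns="http://www.w3.org/2000/svg" width="301.13mm" height="193.30mm" viewBox="0 0 301.13 193.30">
  <polygon points="232.00,52.61 232.27,46.96 237.30,44.37 242.06,47.43 241.79,53.08 236.76,55.67" fill="none" stroke="#ff0000"/>
</svg>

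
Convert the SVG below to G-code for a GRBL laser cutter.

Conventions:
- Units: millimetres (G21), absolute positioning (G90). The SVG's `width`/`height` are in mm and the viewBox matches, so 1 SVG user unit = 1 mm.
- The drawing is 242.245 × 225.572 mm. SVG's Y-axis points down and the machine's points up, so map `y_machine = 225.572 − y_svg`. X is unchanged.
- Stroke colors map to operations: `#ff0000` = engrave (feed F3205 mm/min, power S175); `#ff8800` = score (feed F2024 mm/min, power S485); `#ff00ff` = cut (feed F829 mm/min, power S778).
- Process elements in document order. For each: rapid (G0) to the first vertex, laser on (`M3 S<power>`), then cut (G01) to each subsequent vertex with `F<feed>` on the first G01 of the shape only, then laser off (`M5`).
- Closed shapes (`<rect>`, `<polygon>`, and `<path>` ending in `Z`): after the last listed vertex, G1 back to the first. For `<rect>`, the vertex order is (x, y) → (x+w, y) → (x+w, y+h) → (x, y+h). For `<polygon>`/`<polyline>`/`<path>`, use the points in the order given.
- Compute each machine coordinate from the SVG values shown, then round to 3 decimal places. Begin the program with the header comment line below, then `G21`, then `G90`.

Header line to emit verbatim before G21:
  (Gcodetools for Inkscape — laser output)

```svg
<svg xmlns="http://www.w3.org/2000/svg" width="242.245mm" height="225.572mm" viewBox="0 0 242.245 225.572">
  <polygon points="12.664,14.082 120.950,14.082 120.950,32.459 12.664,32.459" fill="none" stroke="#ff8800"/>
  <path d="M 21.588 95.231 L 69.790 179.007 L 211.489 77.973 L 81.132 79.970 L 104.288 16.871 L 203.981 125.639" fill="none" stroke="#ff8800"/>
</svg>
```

(Gcodetools for Inkscape — laser output)
G21
G90
G0 X12.664 Y211.490
M3 S485
G01 X120.950 Y211.490 F2024
G01 X120.950 Y193.113
G01 X12.664 Y193.113
G01 X12.664 Y211.490
M5
G0 X21.588 Y130.341
M3 S485
G01 X69.790 Y46.565 F2024
G01 X211.489 Y147.599
G01 X81.132 Y145.602
G01 X104.288 Y208.701
G01 X203.981 Y99.933
M5

1 u = 1 mm; y_m = 225.572 − y.

[1] `<polygon>` rectangle, #ff8800→score S485 F2024: (12.664,211.490) → (120.950,211.490) → (120.950,193.113) → (12.664,193.113) → (12.664,211.490) (closed)

[2] `<path>` open polyline, #ff8800→score S485 F2024: (21.588,130.341) → (69.790,46.565) → (211.489,147.599) → (81.132,145.602) → (104.288,208.701) → (203.981,99.933)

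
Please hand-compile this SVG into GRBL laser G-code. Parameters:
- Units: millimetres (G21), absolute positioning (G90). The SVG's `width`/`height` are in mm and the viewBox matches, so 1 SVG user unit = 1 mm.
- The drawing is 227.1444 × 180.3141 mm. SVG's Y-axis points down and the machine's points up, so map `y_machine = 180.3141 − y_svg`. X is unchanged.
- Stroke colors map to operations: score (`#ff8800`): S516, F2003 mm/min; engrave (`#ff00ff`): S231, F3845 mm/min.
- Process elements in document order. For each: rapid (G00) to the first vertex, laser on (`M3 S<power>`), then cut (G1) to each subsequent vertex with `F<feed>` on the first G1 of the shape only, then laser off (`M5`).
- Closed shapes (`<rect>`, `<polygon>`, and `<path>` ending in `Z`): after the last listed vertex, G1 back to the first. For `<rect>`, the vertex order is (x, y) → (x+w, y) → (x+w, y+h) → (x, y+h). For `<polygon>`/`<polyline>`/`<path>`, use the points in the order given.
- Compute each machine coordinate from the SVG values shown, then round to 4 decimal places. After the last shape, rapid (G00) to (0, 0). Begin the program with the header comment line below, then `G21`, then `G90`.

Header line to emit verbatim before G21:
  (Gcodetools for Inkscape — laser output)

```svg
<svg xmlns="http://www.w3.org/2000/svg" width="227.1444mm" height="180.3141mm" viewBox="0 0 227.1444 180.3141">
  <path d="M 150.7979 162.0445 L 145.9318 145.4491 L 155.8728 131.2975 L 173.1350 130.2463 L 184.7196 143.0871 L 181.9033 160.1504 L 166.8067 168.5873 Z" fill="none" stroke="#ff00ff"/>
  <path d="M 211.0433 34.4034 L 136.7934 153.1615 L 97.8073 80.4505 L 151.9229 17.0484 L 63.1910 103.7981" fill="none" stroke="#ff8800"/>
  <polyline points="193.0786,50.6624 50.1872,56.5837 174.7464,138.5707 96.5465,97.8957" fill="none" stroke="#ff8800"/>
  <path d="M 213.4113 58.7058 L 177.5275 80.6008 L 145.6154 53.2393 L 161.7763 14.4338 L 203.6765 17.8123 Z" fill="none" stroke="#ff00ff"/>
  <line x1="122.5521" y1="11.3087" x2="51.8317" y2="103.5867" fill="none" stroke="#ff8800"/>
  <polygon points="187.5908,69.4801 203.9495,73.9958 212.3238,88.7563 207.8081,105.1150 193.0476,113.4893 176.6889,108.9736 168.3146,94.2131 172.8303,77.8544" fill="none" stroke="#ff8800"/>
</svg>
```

1 u = 1 mm; y_m = 180.3141 − y.

[1] `<path>` regular polygon, #ff00ff→engrave S231 F3845: (150.7979,18.2696) → (145.9318,34.8650) → (155.8728,49.0166) → (173.1350,50.0678) → (184.7196,37.2270) → (181.9033,20.1637) → (166.8067,11.7268) → (150.7979,18.2696) (closed)

[2] `<path>` open polyline, #ff8800→score S516 F2003: (211.0433,145.9107) → (136.7934,27.1526) → (97.8073,99.8636) → (151.9229,163.2657) → (63.1910,76.5160)

[3] `<polyline>` open polyline, #ff8800→score S516 F2003: (193.0786,129.6517) → (50.1872,123.7304) → (174.7464,41.7434) → (96.5465,82.4184)

[4] `<path>` regular polygon, #ff00ff→engrave S231 F3845: (213.4113,121.6083) → (177.5275,99.7133) → (145.6154,127.0748) → (161.7763,165.8803) → (203.6765,162.5018) → (213.4113,121.6083) (closed)

[5] `<line>` line segment, #ff8800→score S516 F2003: (122.5521,169.0054) → (51.8317,76.7274)

[6] `<polygon>` regular polygon, #ff8800→score S516 F2003: (187.5908,110.8340) → (203.9495,106.3183) → (212.3238,91.5578) → (207.8081,75.1991) → (193.0476,66.8248) → (176.6889,71.3405) → (168.3146,86.1010) → (172.8303,102.4597) → (187.5908,110.8340) (closed)

(Gcodetools for Inkscape — laser output)
G21
G90
G00 X150.7979 Y18.2696
M3 S231
G1 X145.9318 Y34.8650 F3845
G1 X155.8728 Y49.0166
G1 X173.1350 Y50.0678
G1 X184.7196 Y37.2270
G1 X181.9033 Y20.1637
G1 X166.8067 Y11.7268
G1 X150.7979 Y18.2696
M5
G00 X211.0433 Y145.9107
M3 S516
G1 X136.7934 Y27.1526 F2003
G1 X97.8073 Y99.8636
G1 X151.9229 Y163.2657
G1 X63.1910 Y76.5160
M5
G00 X193.0786 Y129.6517
M3 S516
G1 X50.1872 Y123.7304 F2003
G1 X174.7464 Y41.7434
G1 X96.5465 Y82.4184
M5
G00 X213.4113 Y121.6083
M3 S231
G1 X177.5275 Y99.7133 F3845
G1 X145.6154 Y127.0748
G1 X161.7763 Y165.8803
G1 X203.6765 Y162.5018
G1 X213.4113 Y121.6083
M5
G00 X122.5521 Y169.0054
M3 S516
G1 X51.8317 Y76.7274 F2003
M5
G00 X187.5908 Y110.8340
M3 S516
G1 X203.9495 Y106.3183 F2003
G1 X212.3238 Y91.5578
G1 X207.8081 Y75.1991
G1 X193.0476 Y66.8248
G1 X176.6889 Y71.3405
G1 X168.3146 Y86.1010
G1 X172.8303 Y102.4597
G1 X187.5908 Y110.8340
M5
G00 X0.0000 Y0.0000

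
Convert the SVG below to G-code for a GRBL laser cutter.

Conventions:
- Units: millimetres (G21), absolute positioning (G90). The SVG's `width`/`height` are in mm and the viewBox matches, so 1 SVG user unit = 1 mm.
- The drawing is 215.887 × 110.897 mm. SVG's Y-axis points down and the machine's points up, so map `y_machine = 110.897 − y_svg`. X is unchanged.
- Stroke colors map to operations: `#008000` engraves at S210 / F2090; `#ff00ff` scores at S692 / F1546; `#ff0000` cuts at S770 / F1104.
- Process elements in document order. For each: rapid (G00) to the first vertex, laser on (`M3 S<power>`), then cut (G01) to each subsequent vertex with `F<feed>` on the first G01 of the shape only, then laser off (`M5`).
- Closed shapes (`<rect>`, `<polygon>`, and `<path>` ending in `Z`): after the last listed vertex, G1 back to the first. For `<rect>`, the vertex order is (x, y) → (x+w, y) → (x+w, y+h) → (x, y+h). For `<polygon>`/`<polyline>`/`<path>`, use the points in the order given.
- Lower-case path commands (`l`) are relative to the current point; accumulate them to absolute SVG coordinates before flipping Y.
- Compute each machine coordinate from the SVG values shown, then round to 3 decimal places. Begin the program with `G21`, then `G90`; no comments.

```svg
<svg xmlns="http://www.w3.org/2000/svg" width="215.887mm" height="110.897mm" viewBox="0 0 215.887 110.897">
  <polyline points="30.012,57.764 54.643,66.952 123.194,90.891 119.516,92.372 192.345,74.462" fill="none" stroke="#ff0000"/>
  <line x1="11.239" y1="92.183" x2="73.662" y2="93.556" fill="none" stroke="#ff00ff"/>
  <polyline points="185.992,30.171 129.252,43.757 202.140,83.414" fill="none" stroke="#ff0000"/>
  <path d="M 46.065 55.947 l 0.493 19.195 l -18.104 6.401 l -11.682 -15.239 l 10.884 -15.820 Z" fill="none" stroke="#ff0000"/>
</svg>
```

viewBox `0 0 215.887 110.897` with mm width/height → 1 unit = 1 mm. Flip: y_m = 110.897 − y_svg.

**Shape 1** — `<polyline>` open polyline, stroke `#ff0000` → cut (S770, F1104). Machine vertices: (30.012,53.133) → (54.643,43.945) → (123.194,20.006) → (119.516,18.525) → (192.345,36.435). Open path.

**Shape 2** — `<line>` line segment, stroke `#ff00ff` → score (S692, F1546). Machine vertices: (11.239,18.714) → (73.662,17.341). Open path.

**Shape 3** — `<polyline>` open polyline, stroke `#ff0000` → cut (S770, F1104). Machine vertices: (185.992,80.726) → (129.252,67.140) → (202.140,27.483). Open path.

**Shape 4** — `<path>` regular polygon, stroke `#ff0000` → cut (S770, F1104). Machine vertices: (46.065,54.950) → (46.558,35.755) → (28.454,29.354) → (16.772,44.593) → (27.656,60.413) → (46.065,54.950). Closed: final G1 returns to the first vertex.

G21
G90
G00 X30.012 Y53.133
M3 S770
G01 X54.643 Y43.945 F1104
G01 X123.194 Y20.006
G01 X119.516 Y18.525
G01 X192.345 Y36.435
M5
G00 X11.239 Y18.714
M3 S692
G01 X73.662 Y17.341 F1546
M5
G00 X185.992 Y80.726
M3 S770
G01 X129.252 Y67.140 F1104
G01 X202.140 Y27.483
M5
G00 X46.065 Y54.950
M3 S770
G01 X46.558 Y35.755 F1104
G01 X28.454 Y29.354
G01 X16.772 Y44.593
G01 X27.656 Y60.413
G01 X46.065 Y54.950
M5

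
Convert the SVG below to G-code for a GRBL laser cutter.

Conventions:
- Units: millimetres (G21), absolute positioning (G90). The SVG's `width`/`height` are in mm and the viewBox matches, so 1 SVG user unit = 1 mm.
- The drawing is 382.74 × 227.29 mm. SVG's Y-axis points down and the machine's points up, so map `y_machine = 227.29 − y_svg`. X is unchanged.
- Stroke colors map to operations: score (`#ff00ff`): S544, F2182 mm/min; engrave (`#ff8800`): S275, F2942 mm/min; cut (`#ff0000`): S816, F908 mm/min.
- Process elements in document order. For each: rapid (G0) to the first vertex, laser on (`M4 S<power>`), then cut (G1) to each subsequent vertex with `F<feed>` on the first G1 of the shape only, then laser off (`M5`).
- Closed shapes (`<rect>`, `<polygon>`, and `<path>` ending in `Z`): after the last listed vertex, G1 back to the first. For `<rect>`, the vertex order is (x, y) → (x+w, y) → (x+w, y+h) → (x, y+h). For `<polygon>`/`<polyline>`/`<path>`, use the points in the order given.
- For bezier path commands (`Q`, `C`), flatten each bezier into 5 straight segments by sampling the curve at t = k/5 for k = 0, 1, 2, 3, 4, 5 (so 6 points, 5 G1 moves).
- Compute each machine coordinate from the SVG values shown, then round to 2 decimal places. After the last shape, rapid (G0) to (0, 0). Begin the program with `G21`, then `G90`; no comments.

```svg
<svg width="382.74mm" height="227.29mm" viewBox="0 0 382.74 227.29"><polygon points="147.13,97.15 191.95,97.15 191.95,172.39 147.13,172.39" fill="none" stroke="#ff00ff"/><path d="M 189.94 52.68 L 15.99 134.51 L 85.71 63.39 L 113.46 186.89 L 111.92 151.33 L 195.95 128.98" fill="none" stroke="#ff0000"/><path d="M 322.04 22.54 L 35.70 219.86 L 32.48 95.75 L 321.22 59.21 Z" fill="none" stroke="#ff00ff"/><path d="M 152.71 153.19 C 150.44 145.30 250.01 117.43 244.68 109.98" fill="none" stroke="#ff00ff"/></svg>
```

Since the viewBox matches the mm dimensions, user units are millimetres directly. The only transform is the Y-flip y_m = 227.29 − y_svg.

Shape 1 is a rectangle drawn with `<polygon>`. Its stroke #ff00ff means score at S544, F2182. After flipping Y the toolpath is (147.13,130.14) → (191.95,130.14) → (191.95,54.90) → (147.13,54.90) → (147.13,130.14), returning to the start.

Shape 2 is a open polyline drawn with `<path>`. Its stroke #ff0000 means cut at S816, F908. After flipping Y the toolpath is (189.94,174.61) → (15.99,92.78) → (85.71,163.90) → (113.46,40.40) → (111.92,75.96) → (195.95,98.31).

Shape 3 is a closed polygon drawn with `<path>`. Its stroke #ff00ff means score at S544, F2182. After flipping Y the toolpath is (322.04,204.75) → (35.70,7.43) → (32.48,131.54) → (321.22,168.08) → (322.04,204.75), returning to the start.

Shape 4 is a cubic bezier drawn with `<path>`. Its stroke #ff00ff means score at S544, F2182. After flipping Y the toolpath is (152.71,74.10) → (161.91,80.91) → (185.64,90.57) → (213.96,101.15) → (236.94,110.71) → (244.68,117.31).

G21
G90
G0 X147.13 Y130.14
M4 S544
G1 X191.95 Y130.14 F2182
G1 X191.95 Y54.90
G1 X147.13 Y54.90
G1 X147.13 Y130.14
M5
G0 X189.94 Y174.61
M4 S816
G1 X15.99 Y92.78 F908
G1 X85.71 Y163.90
G1 X113.46 Y40.40
G1 X111.92 Y75.96
G1 X195.95 Y98.31
M5
G0 X322.04 Y204.75
M4 S544
G1 X35.70 Y7.43 F2182
G1 X32.48 Y131.54
G1 X321.22 Y168.08
G1 X322.04 Y204.75
M5
G0 X152.71 Y74.10
M4 S544
G1 X161.91 Y80.91 F2182
G1 X185.64 Y90.57
G1 X213.96 Y101.15
G1 X236.94 Y110.71
G1 X244.68 Y117.31
M5
G0 X0.00 Y0.00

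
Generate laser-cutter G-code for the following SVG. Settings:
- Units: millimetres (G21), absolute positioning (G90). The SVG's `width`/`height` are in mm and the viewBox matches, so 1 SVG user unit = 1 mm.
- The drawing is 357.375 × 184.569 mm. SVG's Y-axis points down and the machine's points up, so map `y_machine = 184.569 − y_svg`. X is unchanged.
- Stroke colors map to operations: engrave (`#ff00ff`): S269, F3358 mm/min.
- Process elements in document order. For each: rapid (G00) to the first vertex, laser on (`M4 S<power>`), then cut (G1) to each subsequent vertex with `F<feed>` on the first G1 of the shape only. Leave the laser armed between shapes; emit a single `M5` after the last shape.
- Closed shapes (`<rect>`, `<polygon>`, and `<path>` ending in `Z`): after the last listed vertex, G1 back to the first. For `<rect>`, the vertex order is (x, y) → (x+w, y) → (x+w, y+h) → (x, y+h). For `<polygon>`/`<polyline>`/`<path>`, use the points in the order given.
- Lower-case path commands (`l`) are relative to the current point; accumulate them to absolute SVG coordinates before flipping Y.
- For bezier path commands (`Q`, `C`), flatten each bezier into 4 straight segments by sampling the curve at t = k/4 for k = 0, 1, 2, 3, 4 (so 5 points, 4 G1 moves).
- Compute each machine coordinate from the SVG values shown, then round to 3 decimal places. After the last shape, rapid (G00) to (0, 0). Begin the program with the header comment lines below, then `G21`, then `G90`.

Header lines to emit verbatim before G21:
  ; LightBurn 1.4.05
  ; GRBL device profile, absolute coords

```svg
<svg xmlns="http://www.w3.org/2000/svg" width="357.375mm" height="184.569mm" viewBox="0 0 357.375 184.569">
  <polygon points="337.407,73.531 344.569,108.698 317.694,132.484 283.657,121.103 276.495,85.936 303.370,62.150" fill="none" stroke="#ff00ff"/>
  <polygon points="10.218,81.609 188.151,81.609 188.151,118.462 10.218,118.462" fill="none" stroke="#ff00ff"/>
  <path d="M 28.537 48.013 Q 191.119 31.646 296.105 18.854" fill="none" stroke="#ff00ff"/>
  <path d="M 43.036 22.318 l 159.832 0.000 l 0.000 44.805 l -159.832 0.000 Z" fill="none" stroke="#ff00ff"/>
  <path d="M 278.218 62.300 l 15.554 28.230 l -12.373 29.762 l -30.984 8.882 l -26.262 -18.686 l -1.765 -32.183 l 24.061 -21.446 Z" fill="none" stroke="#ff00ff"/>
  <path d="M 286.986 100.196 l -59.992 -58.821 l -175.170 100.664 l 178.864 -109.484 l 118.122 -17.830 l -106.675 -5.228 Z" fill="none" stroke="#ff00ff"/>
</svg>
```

Since the viewBox matches the mm dimensions, user units are millimetres directly. The only transform is the Y-flip y_m = 184.569 − y_svg.

Shape 1 is a regular polygon drawn with `<polygon>`. Its stroke #ff00ff means engrave at S269, F3358. After flipping Y the toolpath is (337.407,111.038) → (344.569,75.871) → (317.694,52.085) → (283.657,63.466) → (276.495,98.633) → (303.370,122.419) → (337.407,111.038), returning to the start.

Shape 2 is a rectangle drawn with `<polygon>`. Its stroke #ff00ff means engrave at S269, F3358. After flipping Y the toolpath is (10.218,102.960) → (188.151,102.960) → (188.151,66.107) → (10.218,66.107) → (10.218,102.960), returning to the start.

Shape 3 is a quadratic bezier drawn with `<path>`. Its stroke #ff00ff means engrave at S269, F3358. After flipping Y the toolpath is (28.537,136.556) → (106.228,144.516) → (176.720,152.029) → (240.012,159.096) → (296.105,165.715).

Shape 4 is a rectangle drawn with `<path>`. Its stroke #ff00ff means engrave at S269, F3358. After flipping Y the toolpath is (43.036,162.251) → (202.868,162.251) → (202.868,117.446) → (43.036,117.446) → (43.036,162.251), returning to the start.

Shape 5 is a regular polygon drawn with `<path>`. Its stroke #ff00ff means engrave at S269, F3358. After flipping Y the toolpath is (278.218,122.269) → (293.772,94.039) → (281.399,64.277) → (250.415,55.395) → (224.153,74.081) → (222.388,106.264) → (246.449,127.710) → (278.218,122.269), returning to the start.

Shape 6 is a closed polygon drawn with `<path>`. Its stroke #ff00ff means engrave at S269, F3358. After flipping Y the toolpath is (286.986,84.373) → (226.994,143.194) → (51.824,42.530) → (230.688,152.014) → (348.810,169.844) → (242.135,175.072) → (286.986,84.373), returning to the start.

; LightBurn 1.4.05
; GRBL device profile, absolute coords
G21
G90
G00 X337.407 Y111.038
M4 S269
G1 X344.569 Y75.871 F3358
G1 X317.694 Y52.085
G1 X283.657 Y63.466
G1 X276.495 Y98.633
G1 X303.370 Y122.419
G1 X337.407 Y111.038
G00 X10.218 Y102.960
M4 S269
G1 X188.151 Y102.960 F3358
G1 X188.151 Y66.107
G1 X10.218 Y66.107
G1 X10.218 Y102.960
G00 X28.537 Y136.556
M4 S269
G1 X106.228 Y144.516 F3358
G1 X176.720 Y152.029
G1 X240.012 Y159.096
G1 X296.105 Y165.715
G00 X43.036 Y162.251
M4 S269
G1 X202.868 Y162.251 F3358
G1 X202.868 Y117.446
G1 X43.036 Y117.446
G1 X43.036 Y162.251
G00 X278.218 Y122.269
M4 S269
G1 X293.772 Y94.039 F3358
G1 X281.399 Y64.277
G1 X250.415 Y55.395
G1 X224.153 Y74.081
G1 X222.388 Y106.264
G1 X246.449 Y127.710
G1 X278.218 Y122.269
G00 X286.986 Y84.373
M4 S269
G1 X226.994 Y143.194 F3358
G1 X51.824 Y42.530
G1 X230.688 Y152.014
G1 X348.810 Y169.844
G1 X242.135 Y175.072
G1 X286.986 Y84.373
M5
G00 X0.000 Y0.000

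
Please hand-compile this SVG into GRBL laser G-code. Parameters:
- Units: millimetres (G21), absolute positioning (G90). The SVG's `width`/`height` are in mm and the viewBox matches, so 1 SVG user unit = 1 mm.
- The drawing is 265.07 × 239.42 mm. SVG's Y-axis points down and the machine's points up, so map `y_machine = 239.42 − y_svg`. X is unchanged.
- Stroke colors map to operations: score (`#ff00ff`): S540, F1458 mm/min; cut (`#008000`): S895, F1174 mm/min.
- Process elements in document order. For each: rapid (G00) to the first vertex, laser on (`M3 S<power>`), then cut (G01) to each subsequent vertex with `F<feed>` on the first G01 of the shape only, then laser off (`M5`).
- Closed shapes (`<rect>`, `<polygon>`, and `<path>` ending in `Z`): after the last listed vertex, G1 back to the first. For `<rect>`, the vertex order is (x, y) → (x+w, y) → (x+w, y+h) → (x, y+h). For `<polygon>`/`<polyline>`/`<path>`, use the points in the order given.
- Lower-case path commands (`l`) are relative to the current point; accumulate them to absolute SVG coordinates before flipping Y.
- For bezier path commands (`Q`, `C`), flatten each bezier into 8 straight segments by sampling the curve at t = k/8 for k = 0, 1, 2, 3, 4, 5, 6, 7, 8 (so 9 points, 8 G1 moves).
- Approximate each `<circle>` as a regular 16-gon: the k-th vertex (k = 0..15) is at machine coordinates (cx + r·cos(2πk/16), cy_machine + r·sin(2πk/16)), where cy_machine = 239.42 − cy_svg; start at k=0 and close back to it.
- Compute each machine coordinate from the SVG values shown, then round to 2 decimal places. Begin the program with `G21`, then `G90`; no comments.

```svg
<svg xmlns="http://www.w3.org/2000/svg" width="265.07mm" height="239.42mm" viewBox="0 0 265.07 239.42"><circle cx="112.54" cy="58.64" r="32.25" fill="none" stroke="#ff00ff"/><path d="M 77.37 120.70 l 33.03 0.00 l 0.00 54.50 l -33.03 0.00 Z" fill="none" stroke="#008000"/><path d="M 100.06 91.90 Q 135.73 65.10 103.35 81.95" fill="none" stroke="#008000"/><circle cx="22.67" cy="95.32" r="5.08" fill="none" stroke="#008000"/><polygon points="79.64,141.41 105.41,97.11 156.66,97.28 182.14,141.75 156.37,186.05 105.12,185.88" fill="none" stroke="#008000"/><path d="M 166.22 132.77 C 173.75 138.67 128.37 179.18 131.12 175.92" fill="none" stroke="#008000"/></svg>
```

G21
G90
G00 X144.79 Y180.78
M3 S540
G01 X142.34 Y193.12 F1458
G01 X135.34 Y203.58
G01 X124.88 Y210.58
G01 X112.54 Y213.03
G01 X100.20 Y210.58
G01 X89.74 Y203.58
G01 X82.74 Y193.12
G01 X80.29 Y180.78
G01 X82.74 Y168.44
G01 X89.74 Y157.98
G01 X100.20 Y150.98
G01 X112.54 Y148.53
G01 X124.88 Y150.98
G01 X135.34 Y157.98
G01 X142.34 Y168.44
G01 X144.79 Y180.78
M5
G00 X77.37 Y118.72
M3 S895
G01 X110.40 Y118.72 F1174
G01 X110.40 Y64.22
G01 X77.37 Y64.22
G01 X77.37 Y118.72
M5
G00 X100.06 Y147.52
M3 S895
G01 X107.91 Y153.54 F1174
G01 X113.64 Y158.19
G01 X117.24 Y161.48
G01 X118.72 Y163.41
G01 X118.07 Y163.97
G01 X115.29 Y163.17
G01 X110.38 Y161.00
G01 X103.35 Y157.47
M5
G00 X27.75 Y144.10
M3 S895
G01 X27.36 Y146.04 F1174
G01 X26.26 Y147.69
G01 X24.61 Y148.79
G01 X22.67 Y149.18
G01 X20.73 Y148.79
G01 X19.08 Y147.69
G01 X17.98 Y146.04
G01 X17.59 Y144.10
G01 X17.98 Y142.16
G01 X19.08 Y140.51
G01 X20.73 Y139.41
G01 X22.67 Y139.02
G01 X24.61 Y139.41
G01 X26.26 Y140.51
G01 X27.36 Y142.16
G01 X27.75 Y144.10
M5
G00 X79.64 Y98.01
M3 S895
G01 X105.41 Y142.31 F1174
G01 X156.66 Y142.14
G01 X182.14 Y97.67
G01 X156.37 Y53.37
G01 X105.12 Y53.54
G01 X79.64 Y98.01
M5
G00 X166.22 Y106.65
M3 S895
G01 X166.76 Y102.97 F1174
G01 X163.53 Y96.96
G01 X157.70 Y89.54
G01 X150.46 Y81.64
G01 X143.00 Y74.16
G01 X136.50 Y68.04
G01 X132.15 Y64.18
G01 X131.12 Y63.50
M5

1 u = 1 mm; y_m = 239.42 − y.

[1] `<circle>` circle, #ff00ff→score S540 F1458: (144.79,180.78) → (142.34,193.12) → (135.34,203.58) → (124.88,210.58) → (112.54,213.03) → (100.20,210.58) → (89.74,203.58) → (82.74,193.12) → (80.29,180.78) → (82.74,168.44) → (89.74,157.98) → (100.20,150.98) → (112.54,148.53) → (124.88,150.98) → (135.34,157.98) → (142.34,168.44) → (144.79,180.78) (closed)

[2] `<path>` rectangle, #008000→cut S895 F1174: (77.37,118.72) → (110.40,118.72) → (110.40,64.22) → (77.37,64.22) → (77.37,118.72) (closed)

[3] `<path>` quadratic bezier, #008000→cut S895 F1174: (100.06,147.52) → (107.91,153.54) → (113.64,158.19) → (117.24,161.48) → (118.72,163.41) → (118.07,163.97) → (115.29,163.17) → (110.38,161.00) → (103.35,157.47)

[4] `<circle>` circle, #008000→cut S895 F1174: (27.75,144.10) → (27.36,146.04) → (26.26,147.69) → (24.61,148.79) → (22.67,149.18) → (20.73,148.79) → (19.08,147.69) → (17.98,146.04) → (17.59,144.10) → (17.98,142.16) → (19.08,140.51) → (20.73,139.41) → (22.67,139.02) → (24.61,139.41) → (26.26,140.51) → (27.36,142.16) → (27.75,144.10) (closed)

[5] `<polygon>` regular polygon, #008000→cut S895 F1174: (79.64,98.01) → (105.41,142.31) → (156.66,142.14) → (182.14,97.67) → (156.37,53.37) → (105.12,53.54) → (79.64,98.01) (closed)

[6] `<path>` cubic bezier, #008000→cut S895 F1174: (166.22,106.65) → (166.76,102.97) → (163.53,96.96) → (157.70,89.54) → (150.46,81.64) → (143.00,74.16) → (136.50,68.04) → (132.15,64.18) → (131.12,63.50)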